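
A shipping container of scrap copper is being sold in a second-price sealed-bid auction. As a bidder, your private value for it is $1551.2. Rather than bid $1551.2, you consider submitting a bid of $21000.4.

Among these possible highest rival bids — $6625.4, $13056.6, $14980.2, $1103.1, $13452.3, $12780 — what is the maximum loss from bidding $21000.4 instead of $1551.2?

$13429

$6625.4: truthful gives $0, deviation gives −$5074.2 → loss $5074.2.
$13056.6: truthful gives $0, deviation gives −$11505.4 → loss $11505.4.
$14980.2: truthful gives $0, deviation gives −$13429 → loss $13429.
$1103.1: same outcome either way → loss $0.
$13452.3: truthful gives $0, deviation gives −$11901.1 → loss $11901.1.
$12780: truthful gives $0, deviation gives −$11228.8 → loss $11228.8.
Maximum loss: $13429.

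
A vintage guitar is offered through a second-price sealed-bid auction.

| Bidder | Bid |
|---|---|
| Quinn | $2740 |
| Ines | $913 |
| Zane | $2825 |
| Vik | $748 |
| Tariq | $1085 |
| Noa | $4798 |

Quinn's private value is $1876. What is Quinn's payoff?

$0

Highest bid: Noa at $4798, so Noa wins.
Second-highest bid: Zane at $2825 — that is the price the winner pays.
Quinn did not win, so Quinn pays nothing and receives nothing: payoff $0.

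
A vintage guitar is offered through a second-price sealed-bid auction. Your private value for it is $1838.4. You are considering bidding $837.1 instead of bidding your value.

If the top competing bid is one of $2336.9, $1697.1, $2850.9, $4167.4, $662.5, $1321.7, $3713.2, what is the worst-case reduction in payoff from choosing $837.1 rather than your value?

$2336.9: same outcome either way → loss $0.
$1697.1: truthful gives $141.3, deviation gives $0 → loss $141.3.
$2850.9: same outcome either way → loss $0.
$4167.4: same outcome either way → loss $0.
$662.5: same outcome either way → loss $0.
$1321.7: truthful gives $516.7, deviation gives $0 → loss $516.7.
$3713.2: same outcome either way → loss $0.
Maximum loss: $516.7.

$516.7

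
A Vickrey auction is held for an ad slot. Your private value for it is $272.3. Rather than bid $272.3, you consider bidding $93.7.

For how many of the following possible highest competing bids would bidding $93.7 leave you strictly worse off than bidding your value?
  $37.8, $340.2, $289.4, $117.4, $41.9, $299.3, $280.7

The deviation hurts exactly when the highest competing bid lies strictly between $93.7 and $272.3 — underbidding then forfeits a profitable win.
$37.8: below both → same outcome either way.
$340.2: above both → same outcome either way.
$289.4: above both → same outcome either way.
$117.4: inside the interval → strictly worse (loss $154.9).
$41.9: below both → same outcome either way.
$299.3: above both → same outcome either way.
$280.7: above both → same outcome either way.
Count: 1.

1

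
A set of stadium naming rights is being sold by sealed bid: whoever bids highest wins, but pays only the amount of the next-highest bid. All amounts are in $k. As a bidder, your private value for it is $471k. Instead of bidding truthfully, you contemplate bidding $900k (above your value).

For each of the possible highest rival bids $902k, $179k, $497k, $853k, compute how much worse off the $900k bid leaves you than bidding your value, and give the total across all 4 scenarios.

The deviation costs you only when the competing bid falls strictly between $471k and $900k; elsewhere both bids give the same outcome.
$902k: outcomes coincide → loss $0k.
$179k: outcomes coincide → loss $0k.
$497k: truthful payoff $0k, deviation payoff −$26k → loss $26k.
$853k: truthful payoff $0k, deviation payoff −$382k → loss $382k.
Total loss = $26k + $382k = $408k.
Truthful bidding weakly dominates here: raising your bid can only win items priced above your value, and lowering it can only forfeit items priced below.

$408k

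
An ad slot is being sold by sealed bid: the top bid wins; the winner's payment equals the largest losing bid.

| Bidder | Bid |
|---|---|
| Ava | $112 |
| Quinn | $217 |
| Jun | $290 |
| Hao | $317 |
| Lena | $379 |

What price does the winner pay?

Highest bid: Lena at $379, so Lena wins.
Second-highest bid: Hao at $317 — that is the price the winner pays.

$317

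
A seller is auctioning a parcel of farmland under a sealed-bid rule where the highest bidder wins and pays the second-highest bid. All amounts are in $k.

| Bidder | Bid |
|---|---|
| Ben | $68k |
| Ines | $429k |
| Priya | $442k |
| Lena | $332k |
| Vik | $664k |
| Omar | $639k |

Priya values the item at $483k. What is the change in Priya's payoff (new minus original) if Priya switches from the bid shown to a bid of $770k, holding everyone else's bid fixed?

−$181k

The highest bid among the other bidders is $664k; Priya's bid doesn't change that.
Original bid $442k: Priya is not highest (top rival bid is $664k); payoff $0k.
Alternative bid $770k: Priya is highest, pays the top rival bid $664k; payoff $483k − $664k = −$181k.
Change in payoff = −$181k − ($0k) = −$181k.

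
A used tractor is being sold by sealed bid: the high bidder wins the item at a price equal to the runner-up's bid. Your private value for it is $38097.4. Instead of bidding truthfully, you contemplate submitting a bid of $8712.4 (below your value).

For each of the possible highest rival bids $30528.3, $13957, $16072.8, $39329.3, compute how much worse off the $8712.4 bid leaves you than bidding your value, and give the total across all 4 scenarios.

$53734.1

The deviation costs you only when the competing bid falls strictly between $8712.4 and $38097.4; elsewhere both bids give the same outcome.
$30528.3: truthful payoff $7569.1, deviation payoff $0 → loss $7569.1.
$13957: truthful payoff $24140.4, deviation payoff $0 → loss $24140.4.
$16072.8: truthful payoff $22024.6, deviation payoff $0 → loss $22024.6.
$39329.3: outcomes coincide → loss $0.
Total loss = $7569.1 + $24140.4 + $22024.6 = $53734.1.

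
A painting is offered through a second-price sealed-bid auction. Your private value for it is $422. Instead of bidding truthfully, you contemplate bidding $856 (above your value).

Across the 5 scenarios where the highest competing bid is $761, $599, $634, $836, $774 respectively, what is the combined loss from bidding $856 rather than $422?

The deviation costs you only when the competing bid falls strictly between $422 and $856; elsewhere both bids give the same outcome.
$761: truthful payoff $0, deviation payoff −$339 → loss $339.
$599: truthful payoff $0, deviation payoff −$177 → loss $177.
$634: truthful payoff $0, deviation payoff −$212 → loss $212.
$836: truthful payoff $0, deviation payoff −$414 → loss $414.
$774: truthful payoff $0, deviation payoff −$352 → loss $352.
Total loss = $339 + $177 + $212 + $414 + $352 = $1494.

$1494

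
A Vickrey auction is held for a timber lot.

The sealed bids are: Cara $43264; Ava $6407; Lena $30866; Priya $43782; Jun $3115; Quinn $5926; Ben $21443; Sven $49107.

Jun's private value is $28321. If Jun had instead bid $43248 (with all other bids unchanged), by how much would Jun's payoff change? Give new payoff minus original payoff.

The highest bid among the other bidders is $49107; Jun's bid doesn't change that.
Original bid $3115: Jun is not highest (top rival bid is $49107); payoff $0.
Alternative bid $43248: Jun is not highest (top rival bid is $49107); payoff $0.
Change in payoff = $0 − ($0) = $0.

$0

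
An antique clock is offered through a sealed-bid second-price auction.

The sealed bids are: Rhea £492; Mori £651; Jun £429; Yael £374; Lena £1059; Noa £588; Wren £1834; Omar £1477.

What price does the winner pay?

Highest bid: Wren at £1834, so Wren wins.
Second-highest bid: Omar at £1477 — that is the price the winner pays.

£1477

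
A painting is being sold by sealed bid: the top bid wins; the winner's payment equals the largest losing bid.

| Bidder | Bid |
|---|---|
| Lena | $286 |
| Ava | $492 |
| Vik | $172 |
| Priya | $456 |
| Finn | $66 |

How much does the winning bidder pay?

Highest bid: Ava at $492, so Ava wins.
Second-highest bid: Priya at $456 — that is the price the winner pays.

$456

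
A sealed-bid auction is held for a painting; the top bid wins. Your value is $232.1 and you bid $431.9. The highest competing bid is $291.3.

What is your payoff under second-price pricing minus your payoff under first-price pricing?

You have the highest bid, so you win under either rule.
Second-price: pay $291.3 → payoff −$59.2.
First-price: pay your own bid $431.9 → payoff −$199.8.
Difference = −$59.2 − (−$199.8) = $140.6.

$140.6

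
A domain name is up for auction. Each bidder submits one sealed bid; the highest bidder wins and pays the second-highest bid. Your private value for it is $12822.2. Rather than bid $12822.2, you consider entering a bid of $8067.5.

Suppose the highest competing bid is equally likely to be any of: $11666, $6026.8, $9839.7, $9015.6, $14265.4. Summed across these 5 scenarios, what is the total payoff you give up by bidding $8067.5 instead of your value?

The deviation costs you only when the competing bid falls strictly between $8067.5 and $12822.2; elsewhere both bids give the same outcome.
$11666: truthful payoff $1156.2, deviation payoff $0 → loss $1156.2.
$6026.8: outcomes coincide → loss $0.
$9839.7: truthful payoff $2982.5, deviation payoff $0 → loss $2982.5.
$9015.6: truthful payoff $3806.6, deviation payoff $0 → loss $3806.6.
$14265.4: outcomes coincide → loss $0.
Total loss = $1156.2 + $2982.5 + $3806.6 = $7945.3.
In a second-price auction your bid sets only whether you win, not what you pay, so bidding your true value is weakly dominant.

$7945.3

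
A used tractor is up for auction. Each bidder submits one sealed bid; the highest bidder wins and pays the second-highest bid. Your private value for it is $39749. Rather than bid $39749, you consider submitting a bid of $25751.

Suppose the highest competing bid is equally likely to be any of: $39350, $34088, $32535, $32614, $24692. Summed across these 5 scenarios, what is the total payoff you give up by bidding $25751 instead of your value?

The deviation costs you only when the competing bid falls strictly between $25751 and $39749; elsewhere both bids give the same outcome.
$39350: truthful payoff $399, deviation payoff $0 → loss $399.
$34088: truthful payoff $5661, deviation payoff $0 → loss $5661.
$32535: truthful payoff $7214, deviation payoff $0 → loss $7214.
$32614: truthful payoff $7135, deviation payoff $0 → loss $7135.
$24692: outcomes coincide → loss $0.
Total loss = $399 + $5661 + $7214 + $7135 = $20409.

$20409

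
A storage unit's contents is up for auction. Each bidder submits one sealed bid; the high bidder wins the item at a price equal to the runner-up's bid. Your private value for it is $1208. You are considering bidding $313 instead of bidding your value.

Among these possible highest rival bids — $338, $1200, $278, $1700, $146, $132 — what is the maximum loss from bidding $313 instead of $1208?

$870

$338: truthful gives $870, deviation gives $0 → loss $870.
$1200: truthful gives $8, deviation gives $0 → loss $8.
$278: same outcome either way → loss $0.
$1700: same outcome either way → loss $0.
$146: same outcome either way → loss $0.
$132: same outcome either way → loss $0.
Maximum loss: $870.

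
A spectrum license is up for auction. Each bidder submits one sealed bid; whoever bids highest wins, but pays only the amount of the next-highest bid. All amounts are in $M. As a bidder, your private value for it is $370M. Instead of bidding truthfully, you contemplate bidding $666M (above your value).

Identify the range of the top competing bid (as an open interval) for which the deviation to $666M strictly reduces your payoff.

If the competing bid is below $370M, both bids win at the same price — no difference.
If it is above $666M, both bids lose — no difference.
If it lies strictly between $370M and $666M, bidding your value loses (payoff 0) while bidding $666M wins at a price above your value (payoff negative).
So the deviation strictly hurts on the open interval ($370M, $666M).
Because the price is fixed by the runner-up's bid, deviating from your value can only change a good outcome into a bad one — never the reverse.

($370M, $666M)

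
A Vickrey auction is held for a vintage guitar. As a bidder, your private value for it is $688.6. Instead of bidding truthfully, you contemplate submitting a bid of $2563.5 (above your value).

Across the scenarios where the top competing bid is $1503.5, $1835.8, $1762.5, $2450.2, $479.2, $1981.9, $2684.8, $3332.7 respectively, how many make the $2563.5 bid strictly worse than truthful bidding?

5

The deviation hurts exactly when the highest competing bid lies strictly between $688.6 and $2563.5 — overbidding then wins at a price above your value.
$1503.5: inside the interval → strictly worse (loss $814.9).
$1835.8: inside the interval → strictly worse (loss $1147.2).
$1762.5: inside the interval → strictly worse (loss $1073.9).
$2450.2: inside the interval → strictly worse (loss $1761.6).
$479.2: below both → same outcome either way.
$1981.9: inside the interval → strictly worse (loss $1293.3).
$2684.8: above both → same outcome either way.
$3332.7: above both → same outcome either way.
Count: 5.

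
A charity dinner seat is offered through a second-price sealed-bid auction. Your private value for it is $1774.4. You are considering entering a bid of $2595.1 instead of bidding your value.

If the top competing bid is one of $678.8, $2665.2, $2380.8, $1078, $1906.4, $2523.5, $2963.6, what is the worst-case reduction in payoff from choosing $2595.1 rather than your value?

$678.8: same outcome either way → loss $0.
$2665.2: same outcome either way → loss $0.
$2380.8: truthful gives $0, deviation gives −$606.4 → loss $606.4.
$1078: same outcome either way → loss $0.
$1906.4: truthful gives $0, deviation gives −$132 → loss $132.
$2523.5: truthful gives $0, deviation gives −$749.1 → loss $749.1.
$2963.6: same outcome either way → loss $0.
Maximum loss: $749.1.

$749.1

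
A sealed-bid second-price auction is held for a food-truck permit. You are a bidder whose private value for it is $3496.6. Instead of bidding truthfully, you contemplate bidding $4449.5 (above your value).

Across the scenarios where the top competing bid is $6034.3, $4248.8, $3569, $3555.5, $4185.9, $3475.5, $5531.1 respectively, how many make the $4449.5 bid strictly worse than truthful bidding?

4

The deviation hurts exactly when the highest competing bid lies strictly between $3496.6 and $4449.5 — overbidding then wins at a price above your value.
$6034.3: above both → same outcome either way.
$4248.8: inside the interval → strictly worse (loss $752.2).
$3569: inside the interval → strictly worse (loss $72.4).
$3555.5: inside the interval → strictly worse (loss $58.9).
$4185.9: inside the interval → strictly worse (loss $689.3).
$3475.5: below both → same outcome either way.
$5531.1: above both → same outcome either way.
Count: 4.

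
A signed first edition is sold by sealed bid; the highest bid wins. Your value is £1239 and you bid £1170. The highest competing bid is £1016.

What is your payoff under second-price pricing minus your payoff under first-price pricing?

£154

You have the highest bid, so you win under either rule.
Second-price: pay £1016 → payoff £223.
First-price: pay your own bid £1170 → payoff £69.
Difference = £223 − (£69) = £154.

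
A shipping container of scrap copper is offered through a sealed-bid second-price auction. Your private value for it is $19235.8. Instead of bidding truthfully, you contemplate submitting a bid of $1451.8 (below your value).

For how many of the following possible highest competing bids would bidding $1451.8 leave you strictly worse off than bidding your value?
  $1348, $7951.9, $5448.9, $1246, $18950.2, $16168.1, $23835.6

The deviation hurts exactly when the highest competing bid lies strictly between $1451.8 and $19235.8 — underbidding then forfeits a profitable win.
$1348: below both → same outcome either way.
$7951.9: inside the interval → strictly worse (loss $11283.9).
$5448.9: inside the interval → strictly worse (loss $13786.9).
$1246: below both → same outcome either way.
$18950.2: inside the interval → strictly worse (loss $285.6).
$16168.1: inside the interval → strictly worse (loss $3067.7).
$23835.6: above both → same outcome either way.
Count: 4.

4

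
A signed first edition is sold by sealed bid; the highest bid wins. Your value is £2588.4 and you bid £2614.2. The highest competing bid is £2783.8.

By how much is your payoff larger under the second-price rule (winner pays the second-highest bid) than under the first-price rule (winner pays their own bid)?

£0

Your bid £2614.2 is below £2783.8, so you lose under either rule.
Payoff is £0 in both cases; difference = £0.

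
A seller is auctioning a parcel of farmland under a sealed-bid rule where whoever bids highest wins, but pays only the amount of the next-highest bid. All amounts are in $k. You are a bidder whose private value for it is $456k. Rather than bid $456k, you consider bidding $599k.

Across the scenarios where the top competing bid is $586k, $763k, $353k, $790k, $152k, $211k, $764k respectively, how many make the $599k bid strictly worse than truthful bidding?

1

The deviation hurts exactly when the highest competing bid lies strictly between $456k and $599k — overbidding then wins at a price above your value.
$586k: inside the interval → strictly worse (loss $130k).
$763k: above both → same outcome either way.
$353k: below both → same outcome either way.
$790k: above both → same outcome either way.
$152k: below both → same outcome either way.
$211k: below both → same outcome either way.
$764k: above both → same outcome either way.
Count: 1.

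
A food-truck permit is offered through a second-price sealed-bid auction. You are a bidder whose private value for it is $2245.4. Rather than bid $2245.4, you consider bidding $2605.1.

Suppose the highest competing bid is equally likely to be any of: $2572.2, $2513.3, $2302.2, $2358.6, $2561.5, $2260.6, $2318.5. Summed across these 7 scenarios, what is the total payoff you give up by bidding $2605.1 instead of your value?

The deviation costs you only when the competing bid falls strictly between $2245.4 and $2605.1; elsewhere both bids give the same outcome.
$2572.2: truthful payoff $0, deviation payoff −$326.8 → loss $326.8.
$2513.3: truthful payoff $0, deviation payoff −$267.9 → loss $267.9.
$2302.2: truthful payoff $0, deviation payoff −$56.8 → loss $56.8.
$2358.6: truthful payoff $0, deviation payoff −$113.2 → loss $113.2.
$2561.5: truthful payoff $0, deviation payoff −$316.1 → loss $316.1.
$2260.6: truthful payoff $0, deviation payoff −$15.2 → loss $15.2.
$2318.5: truthful payoff $0, deviation payoff −$73.1 → loss $73.1.
Total loss = $326.8 + $267.9 + $56.8 + $113.2 + $316.1 + $15.2 + $73.1 = $1169.1.

$1169.1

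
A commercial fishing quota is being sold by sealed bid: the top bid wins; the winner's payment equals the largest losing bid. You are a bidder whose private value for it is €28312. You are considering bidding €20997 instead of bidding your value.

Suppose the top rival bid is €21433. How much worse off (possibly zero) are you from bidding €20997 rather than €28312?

Bidding your value €28312: you win (since €28312 > €21433) and pay €21433. Payoff €6879.
Bidding €20997: you lose. Payoff €0.
The competing bid €21433 lies between your shaded bid and your value, so underbidding forfeits an item you could have won at a profitable price.
Loss from deviating = €6879 − (€0) = €6879.

€6879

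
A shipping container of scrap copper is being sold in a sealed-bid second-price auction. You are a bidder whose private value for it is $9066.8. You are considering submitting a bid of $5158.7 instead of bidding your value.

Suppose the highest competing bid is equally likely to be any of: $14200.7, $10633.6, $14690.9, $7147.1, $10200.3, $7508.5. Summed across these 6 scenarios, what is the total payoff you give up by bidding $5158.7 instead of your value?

The deviation costs you only when the competing bid falls strictly between $5158.7 and $9066.8; elsewhere both bids give the same outcome.
$14200.7: outcomes coincide → loss $0.
$10633.6: outcomes coincide → loss $0.
$14690.9: outcomes coincide → loss $0.
$7147.1: truthful payoff $1919.7, deviation payoff $0 → loss $1919.7.
$10200.3: outcomes coincide → loss $0.
$7508.5: truthful payoff $1558.3, deviation payoff $0 → loss $1558.3.
Total loss = $1919.7 + $1558.3 = $3478.

$3478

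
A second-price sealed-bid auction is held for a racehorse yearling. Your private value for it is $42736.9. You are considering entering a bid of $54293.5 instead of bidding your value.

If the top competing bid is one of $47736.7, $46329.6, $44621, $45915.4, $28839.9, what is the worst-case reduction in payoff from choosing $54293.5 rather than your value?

$47736.7: truthful gives $0, deviation gives −$4999.8 → loss $4999.8.
$46329.6: truthful gives $0, deviation gives −$3592.7 → loss $3592.7.
$44621: truthful gives $0, deviation gives −$1884.1 → loss $1884.1.
$45915.4: truthful gives $0, deviation gives −$3178.5 → loss $3178.5.
$28839.9: same outcome either way → loss $0.
Maximum loss: $4999.8.

$4999.8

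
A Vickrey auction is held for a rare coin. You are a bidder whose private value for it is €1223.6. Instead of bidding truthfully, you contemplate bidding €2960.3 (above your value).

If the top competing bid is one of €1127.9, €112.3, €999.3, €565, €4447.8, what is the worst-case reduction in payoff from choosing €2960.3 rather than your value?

€0

€1127.9: same outcome either way → loss €0.
€112.3: same outcome either way → loss €0.
€999.3: same outcome either way → loss €0.
€565: same outcome either way → loss €0.
€4447.8: same outcome either way → loss €0.
Maximum loss: €0.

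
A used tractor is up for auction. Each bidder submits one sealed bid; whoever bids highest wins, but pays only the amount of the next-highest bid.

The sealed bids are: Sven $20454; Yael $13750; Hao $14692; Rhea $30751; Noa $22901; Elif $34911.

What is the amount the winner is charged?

$30751

Highest bid: Elif at $34911, so Elif wins.
Second-highest bid: Rhea at $30751 — that is the price the winner pays.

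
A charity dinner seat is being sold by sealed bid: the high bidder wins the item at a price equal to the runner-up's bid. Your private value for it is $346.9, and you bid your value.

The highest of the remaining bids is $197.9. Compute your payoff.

Your bid $346.9 exceeds the highest competing bid $197.9, so you win.
In a second-price auction the winner pays the second-highest bid, $197.9.
Payoff = value − price = $346.9 − $197.9 = $149.

$149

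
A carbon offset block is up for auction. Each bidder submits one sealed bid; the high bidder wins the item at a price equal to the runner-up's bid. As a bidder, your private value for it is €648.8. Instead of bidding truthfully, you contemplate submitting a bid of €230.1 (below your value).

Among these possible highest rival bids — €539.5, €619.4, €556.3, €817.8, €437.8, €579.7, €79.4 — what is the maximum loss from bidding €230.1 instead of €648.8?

€211

€539.5: truthful gives €109.3, deviation gives €0 → loss €109.3.
€619.4: truthful gives €29.4, deviation gives €0 → loss €29.4.
€556.3: truthful gives €92.5, deviation gives €0 → loss €92.5.
€817.8: same outcome either way → loss €0.
€437.8: truthful gives €211, deviation gives €0 → loss €211.
€579.7: truthful gives €69.1, deviation gives €0 → loss €69.1.
€79.4: same outcome either way → loss €0.
Maximum loss: €211.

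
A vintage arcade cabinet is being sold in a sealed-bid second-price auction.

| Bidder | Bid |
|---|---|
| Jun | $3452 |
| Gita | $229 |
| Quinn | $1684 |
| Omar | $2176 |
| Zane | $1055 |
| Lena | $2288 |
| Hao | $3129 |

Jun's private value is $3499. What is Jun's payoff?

$370

Highest bid: Jun at $3452, so Jun wins.
Second-highest bid: Hao at $3129 — that is the price the winner pays.
Jun's payoff = value − price = $3499 − $3129 = $370.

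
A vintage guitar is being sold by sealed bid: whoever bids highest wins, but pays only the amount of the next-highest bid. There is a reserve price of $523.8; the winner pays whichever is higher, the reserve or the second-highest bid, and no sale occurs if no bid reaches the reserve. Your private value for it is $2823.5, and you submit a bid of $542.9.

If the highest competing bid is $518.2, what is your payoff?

$2299.7

Your bid $542.9 is the highest and exceeds the reserve.
Price = max(second-highest bid, reserve) = max($518.2, $523.8) = $523.8.
Payoff = $2823.5 − $523.8 = $2299.7.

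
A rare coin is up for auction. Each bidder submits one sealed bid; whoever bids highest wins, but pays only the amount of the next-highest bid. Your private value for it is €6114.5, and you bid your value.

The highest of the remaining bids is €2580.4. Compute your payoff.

€3534.1

Your bid €6114.5 exceeds the highest competing bid €2580.4, so you win.
In a second-price auction the winner pays the second-highest bid, €2580.4.
Payoff = value − price = €6114.5 − €2580.4 = €3534.1.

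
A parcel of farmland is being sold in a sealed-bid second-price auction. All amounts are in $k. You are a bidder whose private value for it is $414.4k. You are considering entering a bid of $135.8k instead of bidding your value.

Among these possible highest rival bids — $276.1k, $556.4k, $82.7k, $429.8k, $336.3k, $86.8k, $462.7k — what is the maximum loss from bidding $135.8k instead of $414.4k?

$276.1k: truthful gives $138.3k, deviation gives $0k → loss $138.3k.
$556.4k: same outcome either way → loss $0k.
$82.7k: same outcome either way → loss $0k.
$429.8k: same outcome either way → loss $0k.
$336.3k: truthful gives $78.1k, deviation gives $0k → loss $78.1k.
$86.8k: same outcome either way → loss $0k.
$462.7k: same outcome either way → loss $0k.
Maximum loss: $138.3k.

$138.3k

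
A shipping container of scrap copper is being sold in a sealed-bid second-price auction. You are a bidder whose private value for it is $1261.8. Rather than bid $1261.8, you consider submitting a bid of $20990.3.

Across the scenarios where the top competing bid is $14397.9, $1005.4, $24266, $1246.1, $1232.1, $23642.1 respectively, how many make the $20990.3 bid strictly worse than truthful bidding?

The deviation hurts exactly when the highest competing bid lies strictly between $1261.8 and $20990.3 — overbidding then wins at a price above your value.
$14397.9: inside the interval → strictly worse (loss $13136.1).
$1005.4: below both → same outcome either way.
$24266: above both → same outcome either way.
$1246.1: below both → same outcome either way.
$1232.1: below both → same outcome either way.
$23642.1: above both → same outcome either way.
Count: 1.

1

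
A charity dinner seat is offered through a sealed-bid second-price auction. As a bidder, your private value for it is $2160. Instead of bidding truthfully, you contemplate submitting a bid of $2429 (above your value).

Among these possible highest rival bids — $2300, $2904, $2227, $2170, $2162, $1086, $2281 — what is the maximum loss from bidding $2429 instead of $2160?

$140

$2300: truthful gives $0, deviation gives −$140 → loss $140.
$2904: same outcome either way → loss $0.
$2227: truthful gives $0, deviation gives −$67 → loss $67.
$2170: truthful gives $0, deviation gives −$10 → loss $10.
$2162: truthful gives $0, deviation gives −$2 → loss $2.
$1086: same outcome either way → loss $0.
$2281: truthful gives $0, deviation gives −$121 → loss $121.
Maximum loss: $140.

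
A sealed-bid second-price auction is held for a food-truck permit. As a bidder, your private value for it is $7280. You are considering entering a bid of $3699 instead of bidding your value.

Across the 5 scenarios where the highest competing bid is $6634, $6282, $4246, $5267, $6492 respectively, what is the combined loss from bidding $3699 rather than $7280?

$7479

The deviation costs you only when the competing bid falls strictly between $3699 and $7280; elsewhere both bids give the same outcome.
$6634: truthful payoff $646, deviation payoff $0 → loss $646.
$6282: truthful payoff $998, deviation payoff $0 → loss $998.
$4246: truthful payoff $3034, deviation payoff $0 → loss $3034.
$5267: truthful payoff $2013, deviation payoff $0 → loss $2013.
$6492: truthful payoff $788, deviation payoff $0 → loss $788.
Total loss = $646 + $998 + $3034 + $2013 + $788 = $7479.
Because the price is fixed by the runner-up's bid, deviating from your value can only change a good outcome into a bad one — never the reverse.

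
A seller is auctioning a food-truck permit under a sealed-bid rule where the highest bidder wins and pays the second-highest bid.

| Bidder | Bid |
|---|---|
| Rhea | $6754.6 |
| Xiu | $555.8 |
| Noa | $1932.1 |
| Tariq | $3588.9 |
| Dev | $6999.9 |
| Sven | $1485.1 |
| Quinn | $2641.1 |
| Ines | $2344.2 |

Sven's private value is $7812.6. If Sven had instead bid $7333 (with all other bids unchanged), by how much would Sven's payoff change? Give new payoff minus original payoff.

The highest bid among the other bidders is $6999.9; Sven's bid doesn't change that.
Original bid $1485.1: Sven is not highest (top rival bid is $6999.9); payoff $0.
Alternative bid $7333: Sven is highest, pays the top rival bid $6999.9; payoff $7812.6 − $6999.9 = $812.7.
Change in payoff = $812.7 − ($0) = $812.7.

$812.7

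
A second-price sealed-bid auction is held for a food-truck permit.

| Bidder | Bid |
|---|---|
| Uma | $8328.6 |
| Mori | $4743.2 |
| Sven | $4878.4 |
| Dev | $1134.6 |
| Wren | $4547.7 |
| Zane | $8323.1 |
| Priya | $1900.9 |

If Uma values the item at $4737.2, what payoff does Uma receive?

−$3585.9

Highest bid: Uma at $8328.6, so Uma wins.
Second-highest bid: Zane at $8323.1 — that is the price the winner pays.
Uma's payoff = value − price = $4737.2 − $8323.1 = −$3585.9.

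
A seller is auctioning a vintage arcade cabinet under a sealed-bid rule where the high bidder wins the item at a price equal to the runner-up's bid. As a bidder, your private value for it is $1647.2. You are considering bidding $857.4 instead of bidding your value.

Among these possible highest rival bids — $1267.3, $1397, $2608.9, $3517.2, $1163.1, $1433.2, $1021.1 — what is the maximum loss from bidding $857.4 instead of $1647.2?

$626.1

$1267.3: truthful gives $379.9, deviation gives $0 → loss $379.9.
$1397: truthful gives $250.2, deviation gives $0 → loss $250.2.
$2608.9: same outcome either way → loss $0.
$3517.2: same outcome either way → loss $0.
$1163.1: truthful gives $484.1, deviation gives $0 → loss $484.1.
$1433.2: truthful gives $214, deviation gives $0 → loss $214.
$1021.1: truthful gives $626.1, deviation gives $0 → loss $626.1.
Maximum loss: $626.1.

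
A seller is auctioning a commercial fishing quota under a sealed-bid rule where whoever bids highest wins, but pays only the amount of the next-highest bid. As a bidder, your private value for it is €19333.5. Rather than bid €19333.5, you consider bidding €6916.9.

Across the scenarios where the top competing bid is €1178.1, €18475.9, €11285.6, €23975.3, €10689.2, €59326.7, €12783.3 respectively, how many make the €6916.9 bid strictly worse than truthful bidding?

The deviation hurts exactly when the highest competing bid lies strictly between €6916.9 and €19333.5 — underbidding then forfeits a profitable win.
€1178.1: below both → same outcome either way.
€18475.9: inside the interval → strictly worse (loss €857.6).
€11285.6: inside the interval → strictly worse (loss €8047.9).
€23975.3: above both → same outcome either way.
€10689.2: inside the interval → strictly worse (loss €8644.3).
€59326.7: above both → same outcome either way.
€12783.3: inside the interval → strictly worse (loss €6550.2).
Count: 4.

4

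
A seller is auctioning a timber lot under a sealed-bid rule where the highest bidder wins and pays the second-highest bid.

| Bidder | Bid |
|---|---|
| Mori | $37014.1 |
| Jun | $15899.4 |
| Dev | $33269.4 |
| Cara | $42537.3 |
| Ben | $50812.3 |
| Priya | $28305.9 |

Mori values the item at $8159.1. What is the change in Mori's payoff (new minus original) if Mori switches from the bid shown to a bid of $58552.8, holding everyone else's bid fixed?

−$42653.2

The highest bid among the other bidders is $50812.3; Mori's bid doesn't change that.
Original bid $37014.1: Mori is not highest (top rival bid is $50812.3); payoff $0.
Alternative bid $58552.8: Mori is highest, pays the top rival bid $50812.3; payoff $8159.1 − $50812.3 = −$42653.2.
Change in payoff = −$42653.2 − ($0) = −$42653.2.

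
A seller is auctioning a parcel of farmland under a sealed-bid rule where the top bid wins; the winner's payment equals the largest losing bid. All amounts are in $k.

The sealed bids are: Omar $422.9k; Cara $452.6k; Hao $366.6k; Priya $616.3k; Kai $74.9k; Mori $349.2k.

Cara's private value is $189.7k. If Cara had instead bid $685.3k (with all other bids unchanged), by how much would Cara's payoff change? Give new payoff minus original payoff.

The highest bid among the other bidders is $616.3k; Cara's bid doesn't change that.
Original bid $452.6k: Cara is not highest (top rival bid is $616.3k); payoff $0k.
Alternative bid $685.3k: Cara is highest, pays the top rival bid $616.3k; payoff $189.7k − $616.3k = −$426.6k.
Change in payoff = −$426.6k − ($0k) = −$426.6k.

−$426.6k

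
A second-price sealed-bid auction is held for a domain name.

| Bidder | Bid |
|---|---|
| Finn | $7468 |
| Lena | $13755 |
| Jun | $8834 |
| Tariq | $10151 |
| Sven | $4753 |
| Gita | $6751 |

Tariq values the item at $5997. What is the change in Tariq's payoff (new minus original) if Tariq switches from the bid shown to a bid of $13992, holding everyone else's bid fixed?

−$7758

The highest bid among the other bidders is $13755; Tariq's bid doesn't change that.
Original bid $10151: Tariq is not highest (top rival bid is $13755); payoff $0.
Alternative bid $13992: Tariq is highest, pays the top rival bid $13755; payoff $5997 − $13755 = −$7758.
Change in payoff = −$7758 − ($0) = −$7758.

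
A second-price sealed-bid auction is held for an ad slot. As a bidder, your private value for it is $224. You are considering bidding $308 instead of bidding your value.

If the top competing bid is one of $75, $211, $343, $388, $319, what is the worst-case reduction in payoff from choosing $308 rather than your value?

$0

$75: same outcome either way → loss $0.
$211: same outcome either way → loss $0.
$343: same outcome either way → loss $0.
$388: same outcome either way → loss $0.
$319: same outcome either way → loss $0.
Maximum loss: $0.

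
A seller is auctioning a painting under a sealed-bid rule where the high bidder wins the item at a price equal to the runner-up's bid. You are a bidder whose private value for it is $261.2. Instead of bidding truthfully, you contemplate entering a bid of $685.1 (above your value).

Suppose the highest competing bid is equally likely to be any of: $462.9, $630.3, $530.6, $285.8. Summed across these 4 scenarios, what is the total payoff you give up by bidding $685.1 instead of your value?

The deviation costs you only when the competing bid falls strictly between $261.2 and $685.1; elsewhere both bids give the same outcome.
$462.9: truthful payoff $0, deviation payoff −$201.7 → loss $201.7.
$630.3: truthful payoff $0, deviation payoff −$369.1 → loss $369.1.
$530.6: truthful payoff $0, deviation payoff −$269.4 → loss $269.4.
$285.8: truthful payoff $0, deviation payoff −$24.6 → loss $24.6.
Total loss = $201.7 + $369.1 + $269.4 + $24.6 = $864.8.
Because the price is fixed by the runner-up's bid, deviating from your value can only change a good outcome into a bad one — never the reverse.

$864.8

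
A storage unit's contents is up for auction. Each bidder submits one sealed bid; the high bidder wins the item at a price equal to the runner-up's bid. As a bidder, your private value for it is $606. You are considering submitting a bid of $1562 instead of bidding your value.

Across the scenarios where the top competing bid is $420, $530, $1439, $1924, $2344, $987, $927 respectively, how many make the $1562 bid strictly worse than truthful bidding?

3

The deviation hurts exactly when the highest competing bid lies strictly between $606 and $1562 — overbidding then wins at a price above your value.
$420: below both → same outcome either way.
$530: below both → same outcome either way.
$1439: inside the interval → strictly worse (loss $833).
$1924: above both → same outcome either way.
$2344: above both → same outcome either way.
$987: inside the interval → strictly worse (loss $381).
$927: inside the interval → strictly worse (loss $321).
Count: 3.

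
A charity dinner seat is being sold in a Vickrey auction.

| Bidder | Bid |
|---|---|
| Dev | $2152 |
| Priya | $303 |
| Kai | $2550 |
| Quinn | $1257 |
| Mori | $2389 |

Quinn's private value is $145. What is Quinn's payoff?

$0

Highest bid: Kai at $2550, so Kai wins.
Second-highest bid: Mori at $2389 — that is the price the winner pays.
Quinn did not win, so Quinn pays nothing and receives nothing: payoff $0.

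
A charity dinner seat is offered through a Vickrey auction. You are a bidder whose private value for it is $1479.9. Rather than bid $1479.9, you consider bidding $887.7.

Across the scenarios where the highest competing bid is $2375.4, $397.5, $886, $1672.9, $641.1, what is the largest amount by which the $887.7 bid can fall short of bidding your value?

$2375.4: same outcome either way → loss $0.
$397.5: same outcome either way → loss $0.
$886: same outcome either way → loss $0.
$1672.9: same outcome either way → loss $0.
$641.1: same outcome either way → loss $0.
Maximum loss: $0.

$0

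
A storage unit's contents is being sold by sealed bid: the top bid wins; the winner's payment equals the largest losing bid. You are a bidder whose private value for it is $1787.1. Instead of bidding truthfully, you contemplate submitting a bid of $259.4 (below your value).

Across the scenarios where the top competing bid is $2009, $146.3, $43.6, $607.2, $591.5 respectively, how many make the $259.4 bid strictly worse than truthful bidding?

The deviation hurts exactly when the highest competing bid lies strictly between $259.4 and $1787.1 — underbidding then forfeits a profitable win.
$2009: above both → same outcome either way.
$146.3: below both → same outcome either way.
$43.6: below both → same outcome either way.
$607.2: inside the interval → strictly worse (loss $1179.9).
$591.5: inside the interval → strictly worse (loss $1195.6).
Count: 2.

2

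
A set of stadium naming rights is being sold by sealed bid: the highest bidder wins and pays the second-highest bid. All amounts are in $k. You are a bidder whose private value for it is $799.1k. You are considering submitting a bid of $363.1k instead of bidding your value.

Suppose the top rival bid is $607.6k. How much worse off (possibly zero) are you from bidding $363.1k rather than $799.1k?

$191.5k

Bidding your value $799.1k: you win (since $799.1k > $607.6k) and pay $607.6k. Payoff $191.5k.
Bidding $363.1k: you lose. Payoff $0k.
The competing bid $607.6k lies between your shaded bid and your value, so underbidding forfeits an item you could have won at a profitable price.
Loss from deviating = $191.5k − ($0k) = $191.5k.
Truthful bidding weakly dominates here: raising your bid can only win items priced above your value, and lowering it can only forfeit items priced below.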